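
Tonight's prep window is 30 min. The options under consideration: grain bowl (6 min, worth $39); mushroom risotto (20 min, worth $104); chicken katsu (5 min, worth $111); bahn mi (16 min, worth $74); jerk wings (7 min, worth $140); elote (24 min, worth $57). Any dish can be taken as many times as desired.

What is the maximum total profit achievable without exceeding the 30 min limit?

666

Taking 6×chicken katsu: 30 min used, 666 in profit.
No other feasible combination exceeds 666.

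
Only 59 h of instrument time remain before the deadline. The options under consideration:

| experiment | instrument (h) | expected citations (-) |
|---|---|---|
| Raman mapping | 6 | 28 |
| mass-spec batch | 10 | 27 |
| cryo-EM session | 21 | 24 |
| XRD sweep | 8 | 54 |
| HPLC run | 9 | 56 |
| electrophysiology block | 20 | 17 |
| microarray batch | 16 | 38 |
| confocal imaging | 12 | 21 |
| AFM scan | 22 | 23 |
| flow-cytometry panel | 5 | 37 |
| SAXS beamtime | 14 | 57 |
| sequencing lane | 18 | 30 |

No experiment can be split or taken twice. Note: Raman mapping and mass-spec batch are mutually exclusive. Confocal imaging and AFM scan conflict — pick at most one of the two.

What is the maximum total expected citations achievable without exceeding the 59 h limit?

270

Ranking by ratio (expected citations/h): flow-cytometry panel 7.40, XRD sweep 6.75, HPLC run 6.22, Raman mapping 4.67.
Best packing: Raman mapping + XRD sweep + HPLC run + microarray batch + flow-cytometry panel + SAXS beamtime — 58 h, 270 total.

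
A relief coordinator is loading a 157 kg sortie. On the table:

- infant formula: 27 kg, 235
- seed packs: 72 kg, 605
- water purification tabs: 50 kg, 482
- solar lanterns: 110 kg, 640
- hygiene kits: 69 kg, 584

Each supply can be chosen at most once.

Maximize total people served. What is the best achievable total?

1322

Taking the top-ratio supplies first gives infant formula + water purification tabs + hygiene kits for 1301 (146 kg).
Dropping hygiene kits frees 69 kg; slotting in seed packs (72 kg) lifts the total to 1322 at 149 kg.
An exhaustive check of the 32 subsets confirms 1322.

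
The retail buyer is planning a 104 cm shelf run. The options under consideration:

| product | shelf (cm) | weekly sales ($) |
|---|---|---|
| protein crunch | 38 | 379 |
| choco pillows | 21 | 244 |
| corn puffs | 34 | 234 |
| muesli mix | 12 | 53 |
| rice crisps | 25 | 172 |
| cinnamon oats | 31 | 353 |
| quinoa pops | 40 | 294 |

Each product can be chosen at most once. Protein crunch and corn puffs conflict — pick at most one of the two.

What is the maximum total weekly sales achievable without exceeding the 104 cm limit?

Density check — choco pillows 11.62, cinnamon oats 11.39, protein crunch 9.97 are the best per cm.
Protein crunch + choco pillows + muesli mix + cinnamon oats uses 102 of the 104 cm and totals 1029.
Next best is protein crunch + choco pillows + cinnamon oats at 976 (90 cm) — short by 53.

1029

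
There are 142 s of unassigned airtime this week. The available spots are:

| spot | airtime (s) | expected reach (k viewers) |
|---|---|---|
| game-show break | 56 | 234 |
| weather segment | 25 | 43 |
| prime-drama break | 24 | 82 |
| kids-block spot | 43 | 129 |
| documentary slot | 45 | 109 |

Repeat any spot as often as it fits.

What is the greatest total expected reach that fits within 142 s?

By expected reach per s: game-show break 4.18, prime-drama break 3.42, kids-block spot 3.00 lead.
Best packing: 2×game-show break + prime-drama break — 136 s, 550 total.

550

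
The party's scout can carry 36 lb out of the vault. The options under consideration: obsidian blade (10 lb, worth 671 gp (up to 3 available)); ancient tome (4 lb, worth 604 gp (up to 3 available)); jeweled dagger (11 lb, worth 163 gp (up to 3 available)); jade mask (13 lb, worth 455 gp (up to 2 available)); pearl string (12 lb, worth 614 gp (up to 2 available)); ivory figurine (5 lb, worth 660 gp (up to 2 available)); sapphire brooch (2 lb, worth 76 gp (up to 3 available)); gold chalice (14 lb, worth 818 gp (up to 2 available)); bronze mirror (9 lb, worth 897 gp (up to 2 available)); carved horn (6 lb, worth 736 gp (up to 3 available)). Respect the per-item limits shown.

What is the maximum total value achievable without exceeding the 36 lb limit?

4736

Greedy by ratio would take 3×ancient tome + 2×ivory figurine + sapphire brooch + 2×carved horn: 36 lb used, total 4680.
Replace ancient tome and sapphire brooch with carved horn: the trade gains 56 net, giving 4736 at 36 lb.
That's the maximum — no swap from here does better than 4736.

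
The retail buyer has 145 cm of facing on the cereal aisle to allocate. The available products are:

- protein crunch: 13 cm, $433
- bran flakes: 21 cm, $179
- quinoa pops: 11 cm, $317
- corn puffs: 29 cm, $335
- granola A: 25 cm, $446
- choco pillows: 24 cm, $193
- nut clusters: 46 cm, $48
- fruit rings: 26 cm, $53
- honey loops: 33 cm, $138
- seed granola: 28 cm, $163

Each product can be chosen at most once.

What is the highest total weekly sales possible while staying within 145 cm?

Protein crunch + bran flakes + quinoa pops + corn puffs + granola A + choco pillows uses 123 of the 145 cm and totals 1903.
Next best is protein crunch + quinoa pops + corn puffs + granola A + choco pillows + seed granola at 1887 (130 cm) — short by 16.

1903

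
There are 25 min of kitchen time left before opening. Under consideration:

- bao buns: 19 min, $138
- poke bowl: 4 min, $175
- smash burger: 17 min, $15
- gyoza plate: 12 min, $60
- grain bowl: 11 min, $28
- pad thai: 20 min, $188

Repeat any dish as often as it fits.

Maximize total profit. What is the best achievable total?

Ranking by ratio (profit/min): poke bowl 43.75, pad thai 9.40, bao buns 7.26, gyoza plate 5.00.
Best packing: 6×poke bowl — 24 min, 1050 total.
Every other selection either busts 25 min or fails to beat 1050.

1050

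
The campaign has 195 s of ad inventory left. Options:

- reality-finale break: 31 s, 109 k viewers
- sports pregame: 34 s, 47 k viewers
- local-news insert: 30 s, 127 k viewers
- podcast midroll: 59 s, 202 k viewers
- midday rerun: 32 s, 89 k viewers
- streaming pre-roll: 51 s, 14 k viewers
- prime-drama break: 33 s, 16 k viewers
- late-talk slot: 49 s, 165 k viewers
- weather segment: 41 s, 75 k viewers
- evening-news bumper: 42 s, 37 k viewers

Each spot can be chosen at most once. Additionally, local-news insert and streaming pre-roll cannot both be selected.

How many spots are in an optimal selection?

The maximum expected reach within 195 s is 603.
reality-finale break + local-news insert + podcast midroll + late-talk slot hits 603 at 169 s.
Any selection reaching 603 contains exactly 4 spots.

4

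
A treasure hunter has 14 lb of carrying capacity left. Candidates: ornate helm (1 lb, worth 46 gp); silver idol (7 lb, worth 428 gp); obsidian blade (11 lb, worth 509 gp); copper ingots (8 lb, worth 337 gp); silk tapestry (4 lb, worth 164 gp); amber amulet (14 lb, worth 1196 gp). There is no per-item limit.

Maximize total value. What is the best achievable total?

Amber amulet uses 14 of the 14 lb and totals 1196.
That's the maximum — no swap from here does better than 1196.

1196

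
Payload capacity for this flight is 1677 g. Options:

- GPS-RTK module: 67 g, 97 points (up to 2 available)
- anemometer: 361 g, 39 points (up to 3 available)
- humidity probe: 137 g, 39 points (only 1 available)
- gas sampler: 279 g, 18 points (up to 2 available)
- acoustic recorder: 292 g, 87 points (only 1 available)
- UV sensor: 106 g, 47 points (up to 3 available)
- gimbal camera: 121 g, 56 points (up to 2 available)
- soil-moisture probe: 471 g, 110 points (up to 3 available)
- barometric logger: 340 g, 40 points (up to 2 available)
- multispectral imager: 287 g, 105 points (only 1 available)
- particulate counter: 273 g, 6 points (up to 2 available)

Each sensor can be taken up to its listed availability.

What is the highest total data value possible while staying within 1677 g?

702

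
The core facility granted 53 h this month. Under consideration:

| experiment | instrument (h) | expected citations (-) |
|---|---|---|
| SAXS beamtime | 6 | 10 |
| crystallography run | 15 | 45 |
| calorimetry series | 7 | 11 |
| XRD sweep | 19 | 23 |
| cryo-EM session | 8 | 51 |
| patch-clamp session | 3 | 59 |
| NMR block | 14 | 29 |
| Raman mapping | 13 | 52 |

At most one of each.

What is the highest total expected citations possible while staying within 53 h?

Ranking by ratio (expected citations/h): patch-clamp session 19.67, cryo-EM session 6.38, Raman mapping 4.00.
Crystallography run + cryo-EM session + patch-clamp session + NMR block + Raman mapping uses 53 of the 53 h and totals 236.
Every other selection either busts 53 h or fails to beat 236.

236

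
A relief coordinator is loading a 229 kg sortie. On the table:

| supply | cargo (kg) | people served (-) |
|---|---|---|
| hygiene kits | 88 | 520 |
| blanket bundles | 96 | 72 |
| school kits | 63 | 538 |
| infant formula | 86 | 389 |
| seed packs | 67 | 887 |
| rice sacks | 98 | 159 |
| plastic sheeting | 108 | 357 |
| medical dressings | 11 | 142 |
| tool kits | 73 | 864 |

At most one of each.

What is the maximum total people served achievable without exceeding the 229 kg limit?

By people served per kg: seed packs 13.24, medical dressings 12.91, tool kits 11.84, school kits 8.54 lead.
Taking school kits + seed packs + medical dressings + tool kits: 214 kg used, 2431 in people served.
Runner-up school kits + seed packs + tool kits tops out at 2289.

2431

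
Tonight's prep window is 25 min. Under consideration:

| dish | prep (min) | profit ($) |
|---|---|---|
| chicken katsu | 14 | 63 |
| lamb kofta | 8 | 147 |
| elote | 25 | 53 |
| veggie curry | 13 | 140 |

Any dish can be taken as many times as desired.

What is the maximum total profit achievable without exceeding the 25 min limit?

441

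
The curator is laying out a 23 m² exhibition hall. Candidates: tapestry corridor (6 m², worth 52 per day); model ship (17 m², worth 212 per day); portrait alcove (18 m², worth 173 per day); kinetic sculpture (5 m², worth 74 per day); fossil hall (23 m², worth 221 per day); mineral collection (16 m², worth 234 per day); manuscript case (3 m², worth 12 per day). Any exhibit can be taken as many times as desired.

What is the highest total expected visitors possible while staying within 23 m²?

Density check — kinetic sculpture 14.80, mineral collection 14.62, model ship 12.47 are the best per m².
The ratio ordering already packs tightly: 4×kinetic sculpture + manuscript case, 23 m², 308.

308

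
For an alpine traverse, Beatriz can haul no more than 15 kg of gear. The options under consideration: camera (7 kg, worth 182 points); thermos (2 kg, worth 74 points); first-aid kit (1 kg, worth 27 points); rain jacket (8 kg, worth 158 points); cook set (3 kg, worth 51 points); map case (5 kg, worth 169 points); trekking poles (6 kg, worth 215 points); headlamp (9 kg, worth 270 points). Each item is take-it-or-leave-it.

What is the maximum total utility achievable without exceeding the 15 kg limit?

By utility per kg: thermos 37.00, trekking poles 35.83, map case 33.80, headlamp 30.00 lead.
The ratio ordering already packs tightly: thermos + first-aid kit + map case + trekking poles, 14 kg, 485.

485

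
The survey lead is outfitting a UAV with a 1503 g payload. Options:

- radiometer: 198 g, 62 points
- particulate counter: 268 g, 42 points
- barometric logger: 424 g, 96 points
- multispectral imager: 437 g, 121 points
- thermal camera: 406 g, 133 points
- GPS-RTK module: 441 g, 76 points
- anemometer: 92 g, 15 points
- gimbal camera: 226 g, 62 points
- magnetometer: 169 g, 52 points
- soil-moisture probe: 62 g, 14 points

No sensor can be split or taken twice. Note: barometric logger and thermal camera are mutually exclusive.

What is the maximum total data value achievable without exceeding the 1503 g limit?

The ratio ordering already packs tightly: radiometer + multispectral imager + thermal camera + gimbal camera + magnetometer + soil-moisture probe, 1498 g, 444.
Runner-up radiometer + multispectral imager + thermal camera + gimbal camera + magnetometer tops out at 430.

444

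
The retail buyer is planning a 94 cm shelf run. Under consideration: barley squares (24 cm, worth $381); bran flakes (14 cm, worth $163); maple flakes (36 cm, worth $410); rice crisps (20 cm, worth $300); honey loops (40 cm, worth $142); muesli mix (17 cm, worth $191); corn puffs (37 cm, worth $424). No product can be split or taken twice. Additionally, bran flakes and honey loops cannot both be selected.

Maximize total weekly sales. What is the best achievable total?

Barley squares + bran flakes + maple flakes + rice crisps uses 94 of the 94 cm and totals 1254.

1254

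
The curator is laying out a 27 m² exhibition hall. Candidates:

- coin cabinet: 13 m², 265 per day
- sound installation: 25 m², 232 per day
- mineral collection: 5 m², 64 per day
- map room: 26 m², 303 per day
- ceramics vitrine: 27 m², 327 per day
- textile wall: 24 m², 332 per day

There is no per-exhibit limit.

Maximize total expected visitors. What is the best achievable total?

Best packing: 2×coin cabinet — 26 m², 530 total.
Nothing else within 27 m² beats 530.

530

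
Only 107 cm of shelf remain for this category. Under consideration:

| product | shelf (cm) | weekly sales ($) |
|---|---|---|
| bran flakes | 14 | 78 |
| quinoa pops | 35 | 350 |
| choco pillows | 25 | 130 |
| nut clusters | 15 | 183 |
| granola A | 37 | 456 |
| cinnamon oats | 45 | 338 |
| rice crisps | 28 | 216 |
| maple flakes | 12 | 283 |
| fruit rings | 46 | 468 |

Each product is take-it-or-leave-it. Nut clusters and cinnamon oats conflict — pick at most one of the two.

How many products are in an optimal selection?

4

Best achievable weekly sales is 1272.
For example quinoa pops + nut clusters + granola A + maple flakes achieves it, using 99 cm.
Every optimal selection uses 4 products.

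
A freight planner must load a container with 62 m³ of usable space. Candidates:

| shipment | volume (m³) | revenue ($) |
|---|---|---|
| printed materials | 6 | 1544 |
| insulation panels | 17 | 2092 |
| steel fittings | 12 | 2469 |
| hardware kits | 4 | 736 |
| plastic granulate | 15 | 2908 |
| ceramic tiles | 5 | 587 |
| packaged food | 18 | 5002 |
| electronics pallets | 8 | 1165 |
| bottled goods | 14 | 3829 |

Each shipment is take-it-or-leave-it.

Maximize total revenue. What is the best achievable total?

14745

Taking printed materials + steel fittings + hardware kits + packaged food + electronics pallets + bottled goods: 62 m³ used, 14745 in revenue.
Runner-up printed materials + hardware kits + plastic granulate + ceramic tiles + packaged food + bottled goods tops out at 14606.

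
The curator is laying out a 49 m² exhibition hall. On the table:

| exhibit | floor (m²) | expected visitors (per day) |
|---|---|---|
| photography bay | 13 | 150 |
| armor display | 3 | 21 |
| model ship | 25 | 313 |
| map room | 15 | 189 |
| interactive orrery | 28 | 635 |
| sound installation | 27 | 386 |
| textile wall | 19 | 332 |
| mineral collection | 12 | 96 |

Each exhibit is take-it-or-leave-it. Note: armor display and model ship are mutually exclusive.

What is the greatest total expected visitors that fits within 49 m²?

By expected visitors per m²: interactive orrery 22.68, textile wall 17.47, sound installation 14.30, map room 12.60 lead.
Best packing: interactive orrery + textile wall — 47 m², 967 total.

967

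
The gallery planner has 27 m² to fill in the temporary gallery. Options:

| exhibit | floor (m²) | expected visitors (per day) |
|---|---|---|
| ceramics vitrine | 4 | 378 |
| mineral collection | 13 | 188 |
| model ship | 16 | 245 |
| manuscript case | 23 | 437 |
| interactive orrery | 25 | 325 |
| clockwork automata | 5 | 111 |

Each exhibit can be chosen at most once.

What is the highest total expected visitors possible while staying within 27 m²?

815

The ratio heuristic lands on ceramics vitrine + model ship + clockwork automata (734) but leaves 2 m² idle.
Dropping model ship and clockwork automata frees 21 m²; slotting in manuscript case (23 m²) lifts the total to 815 at 27 m².
Runner-up ceramics vitrine + model ship + clockwork automata tops out at 734.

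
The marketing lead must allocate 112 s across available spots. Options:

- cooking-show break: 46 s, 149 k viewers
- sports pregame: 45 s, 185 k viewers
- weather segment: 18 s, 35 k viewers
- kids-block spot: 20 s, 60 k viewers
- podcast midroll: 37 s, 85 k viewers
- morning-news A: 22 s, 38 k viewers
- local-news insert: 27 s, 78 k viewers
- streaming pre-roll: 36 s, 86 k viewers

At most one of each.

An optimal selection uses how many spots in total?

3

Optimal total is 394.
cooking-show break + sports pregame + kids-block spot hits 394 at 111 s.
All optima have 3 spots.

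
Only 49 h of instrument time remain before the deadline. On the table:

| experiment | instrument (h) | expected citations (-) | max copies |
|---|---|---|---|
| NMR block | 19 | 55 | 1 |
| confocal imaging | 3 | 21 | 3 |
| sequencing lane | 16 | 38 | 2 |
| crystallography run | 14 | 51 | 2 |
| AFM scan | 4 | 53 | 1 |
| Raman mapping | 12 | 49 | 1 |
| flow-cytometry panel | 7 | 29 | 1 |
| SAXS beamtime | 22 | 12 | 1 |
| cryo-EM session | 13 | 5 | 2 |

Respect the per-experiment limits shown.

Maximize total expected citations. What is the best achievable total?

Filling by ratio: 3×confocal imaging + crystallography run + AFM scan + Raman mapping + flow-cytometry panel for 245, with 3 h left unused.
Dropping Raman mapping frees 12 h; slotting in crystallography run (14 h) lifts the total to 247 at 48 h.
Nothing else within 49 h beats 247.

247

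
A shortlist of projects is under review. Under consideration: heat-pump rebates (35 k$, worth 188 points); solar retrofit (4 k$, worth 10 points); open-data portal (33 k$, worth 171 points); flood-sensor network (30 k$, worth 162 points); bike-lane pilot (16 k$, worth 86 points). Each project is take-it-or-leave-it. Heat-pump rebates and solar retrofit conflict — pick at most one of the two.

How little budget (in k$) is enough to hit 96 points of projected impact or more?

20

Minimise k$ subject to total projected impact ≥ 96.
solar retrofit + bike-lane pilot reaches 96 using 20 k$.
Below 20 k$ the best achievable stays under 96.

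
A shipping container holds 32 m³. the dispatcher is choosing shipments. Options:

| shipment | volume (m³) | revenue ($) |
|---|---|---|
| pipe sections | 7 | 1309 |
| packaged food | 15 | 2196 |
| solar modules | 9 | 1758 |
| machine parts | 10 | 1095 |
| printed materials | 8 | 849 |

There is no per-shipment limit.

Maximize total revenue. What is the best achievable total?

6134

The ratio heuristic lands on 3×solar modules (5274) but leaves 5 m³ idle.
The 9 m³ tied up in solar modules is better spent on 2×pipe sections — total rises to 6134 (32 m³).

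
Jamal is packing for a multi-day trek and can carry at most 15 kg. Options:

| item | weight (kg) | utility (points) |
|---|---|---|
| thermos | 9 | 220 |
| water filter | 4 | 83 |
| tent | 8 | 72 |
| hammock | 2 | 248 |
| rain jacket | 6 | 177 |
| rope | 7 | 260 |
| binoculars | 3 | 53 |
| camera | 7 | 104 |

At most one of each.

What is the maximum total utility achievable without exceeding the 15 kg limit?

685

Density check — hammock 124.00, rope 37.14, rain jacket 29.50 are the best per kg.
The ratio ordering already packs tightly: hammock + rain jacket + rope, 15 kg, 685.
The closest alternative, water filter + hammock + rope, reaches only 591.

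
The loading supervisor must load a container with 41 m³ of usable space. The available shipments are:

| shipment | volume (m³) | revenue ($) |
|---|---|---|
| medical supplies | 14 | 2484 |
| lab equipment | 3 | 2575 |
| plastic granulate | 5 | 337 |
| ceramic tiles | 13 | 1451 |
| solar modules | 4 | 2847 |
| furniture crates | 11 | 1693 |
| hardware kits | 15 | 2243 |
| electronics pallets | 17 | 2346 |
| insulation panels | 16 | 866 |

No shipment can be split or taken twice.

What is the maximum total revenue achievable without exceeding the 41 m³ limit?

10486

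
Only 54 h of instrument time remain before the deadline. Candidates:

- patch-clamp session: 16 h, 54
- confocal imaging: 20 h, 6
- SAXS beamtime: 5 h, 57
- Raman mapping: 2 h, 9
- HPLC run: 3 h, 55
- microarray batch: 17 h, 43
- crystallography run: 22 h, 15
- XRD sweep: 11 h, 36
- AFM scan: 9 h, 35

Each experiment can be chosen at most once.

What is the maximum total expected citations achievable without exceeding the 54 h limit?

Greedy by ratio would take patch-clamp session + SAXS beamtime + Raman mapping + HPLC run + XRD sweep + AFM scan: 46 h used, total 246.
Dropping AFM scan frees 9 h; slotting in microarray batch (17 h) lifts the total to 254 at 54 h.

254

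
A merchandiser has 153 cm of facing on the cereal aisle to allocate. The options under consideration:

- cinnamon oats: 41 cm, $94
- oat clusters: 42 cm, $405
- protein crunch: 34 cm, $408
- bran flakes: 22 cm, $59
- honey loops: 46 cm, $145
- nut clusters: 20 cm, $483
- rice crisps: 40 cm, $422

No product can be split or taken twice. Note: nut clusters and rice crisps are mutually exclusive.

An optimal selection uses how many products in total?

4

Optimal total is 1441.
One optimal bundle: oat clusters + protein crunch + honey loops + nut clusters (142 cm).
Any selection reaching 1441 contains exactly 4 products.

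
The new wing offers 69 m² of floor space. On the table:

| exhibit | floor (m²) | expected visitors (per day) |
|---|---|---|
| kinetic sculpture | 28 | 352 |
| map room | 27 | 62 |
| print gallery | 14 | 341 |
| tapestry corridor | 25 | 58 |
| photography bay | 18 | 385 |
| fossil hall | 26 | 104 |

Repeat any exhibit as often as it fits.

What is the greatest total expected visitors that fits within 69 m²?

1496

By expected visitors per m²: print gallery 24.36, photography bay 21.39, kinetic sculpture 12.57 lead.
The ratio heuristic lands on 4×print gallery (1364) but leaves 13 m² idle.
Dropping 3×print gallery frees 42 m²; slotting in 3×photography bay (54 m²) lifts the total to 1496 at 68 m².
The spare 1 m² is too small for any remaining exhibit, and no exchange beats 1496.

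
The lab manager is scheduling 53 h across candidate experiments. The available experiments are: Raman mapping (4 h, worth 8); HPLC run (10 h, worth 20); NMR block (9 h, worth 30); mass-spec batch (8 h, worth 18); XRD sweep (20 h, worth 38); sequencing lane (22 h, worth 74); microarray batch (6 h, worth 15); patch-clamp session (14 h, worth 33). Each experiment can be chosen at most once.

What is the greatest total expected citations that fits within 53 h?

155

Greedy by ratio would take NMR block + sequencing lane + microarray batch + patch-clamp session: 51 h used, total 152.
Dropping microarray batch frees 6 h; slotting in mass-spec batch (8 h) lifts the total to 155 at 53 h.
That's the maximum — no swap from here does better than 155.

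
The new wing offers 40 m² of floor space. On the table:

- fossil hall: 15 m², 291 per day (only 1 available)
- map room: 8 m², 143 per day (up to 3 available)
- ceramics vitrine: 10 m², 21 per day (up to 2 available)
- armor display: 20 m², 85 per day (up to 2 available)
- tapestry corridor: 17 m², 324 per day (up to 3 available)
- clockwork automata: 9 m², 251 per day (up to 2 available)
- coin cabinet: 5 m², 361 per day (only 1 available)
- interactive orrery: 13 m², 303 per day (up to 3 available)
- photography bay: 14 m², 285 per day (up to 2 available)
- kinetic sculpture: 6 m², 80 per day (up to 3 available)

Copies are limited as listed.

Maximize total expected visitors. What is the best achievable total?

Ranking by ratio (expected visitors/m²): coin cabinet 72.20, clockwork automata 27.89, interactive orrery 23.31, photography bay 20.36.
Taking the top-ratio exhibits first gives 2×clockwork automata + coin cabinet + interactive orrery for 1166 (36 m²).
The 9 m² tied up in clockwork automata is better spent on interactive orrery — total rises to 1218 (40 m²).

1218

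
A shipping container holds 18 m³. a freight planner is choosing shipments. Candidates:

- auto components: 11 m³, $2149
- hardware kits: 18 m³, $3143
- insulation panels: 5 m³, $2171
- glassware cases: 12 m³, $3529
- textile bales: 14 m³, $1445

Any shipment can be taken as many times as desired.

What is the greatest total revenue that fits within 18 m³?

Taking 3×insulation panels: 15 m³ used, 6513 in revenue.
Nothing else within 18 m³ beats 6513.

6513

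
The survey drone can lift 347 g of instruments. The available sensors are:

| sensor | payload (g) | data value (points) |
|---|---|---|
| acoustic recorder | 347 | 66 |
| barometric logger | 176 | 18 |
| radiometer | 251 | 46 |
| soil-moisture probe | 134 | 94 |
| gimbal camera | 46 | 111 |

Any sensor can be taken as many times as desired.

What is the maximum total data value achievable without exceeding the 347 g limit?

Ranking by ratio (data value/g): gimbal camera 2.41, soil-moisture probe 0.70, acoustic recorder 0.19, radiometer 0.18.
Best packing: 7×gimbal camera — 322 g, 777 total.

777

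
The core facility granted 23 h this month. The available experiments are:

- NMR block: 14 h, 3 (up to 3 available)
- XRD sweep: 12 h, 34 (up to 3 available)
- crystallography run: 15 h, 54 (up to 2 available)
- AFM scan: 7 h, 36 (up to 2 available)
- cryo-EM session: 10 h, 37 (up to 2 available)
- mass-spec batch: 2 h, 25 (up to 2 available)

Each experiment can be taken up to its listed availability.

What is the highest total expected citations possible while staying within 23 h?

Taking the top-ratio experiments first gives 2×AFM scan + 2×mass-spec batch for 122 (18 h).
Dropping AFM scan frees 7 h; slotting in cryo-EM session (10 h) lifts the total to 123 at 21 h.
Every other selection either busts 23 h or exceeds an availability limit or fails to beat 123.

123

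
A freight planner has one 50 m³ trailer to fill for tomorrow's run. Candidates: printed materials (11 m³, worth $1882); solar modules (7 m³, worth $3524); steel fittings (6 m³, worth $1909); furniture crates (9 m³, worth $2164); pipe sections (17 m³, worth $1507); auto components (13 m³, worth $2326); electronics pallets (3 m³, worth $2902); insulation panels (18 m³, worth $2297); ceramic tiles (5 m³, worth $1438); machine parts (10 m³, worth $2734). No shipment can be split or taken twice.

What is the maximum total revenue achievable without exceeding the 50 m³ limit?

By revenue per m³: electronics pallets 967.33, solar modules 503.43, steel fittings 318.17, ceramic tiles 287.60 lead.
Greedy by ratio would take solar modules + steel fittings + furniture crates + electronics pallets + ceramic tiles + machine parts: 40 m³ used, total 14671.
Replace ceramic tiles with auto components: the trade gains 888 net, giving 15559 at 48 m³.
Every other selection either busts 50 m³ or fails to beat 15559.

15559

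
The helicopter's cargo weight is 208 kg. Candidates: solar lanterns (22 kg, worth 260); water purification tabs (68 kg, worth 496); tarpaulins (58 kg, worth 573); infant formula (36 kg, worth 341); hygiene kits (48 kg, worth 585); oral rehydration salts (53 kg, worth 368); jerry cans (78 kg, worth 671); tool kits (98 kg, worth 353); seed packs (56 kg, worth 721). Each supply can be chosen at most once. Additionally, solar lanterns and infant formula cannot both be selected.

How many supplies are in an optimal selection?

4

The maximum people served within 208 kg is 2237.
One optimal bundle: solar lanterns + hygiene kits + jerry cans + seed packs (204 kg).
Every optimal selection uses 4 supplies.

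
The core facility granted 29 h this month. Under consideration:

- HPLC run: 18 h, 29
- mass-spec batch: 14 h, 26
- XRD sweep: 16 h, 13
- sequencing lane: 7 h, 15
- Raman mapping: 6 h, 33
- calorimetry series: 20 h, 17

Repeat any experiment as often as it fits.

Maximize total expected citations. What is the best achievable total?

132

4×Raman mapping uses 24 of the 29 h and totals 132.
Nothing else within 29 h beats 132.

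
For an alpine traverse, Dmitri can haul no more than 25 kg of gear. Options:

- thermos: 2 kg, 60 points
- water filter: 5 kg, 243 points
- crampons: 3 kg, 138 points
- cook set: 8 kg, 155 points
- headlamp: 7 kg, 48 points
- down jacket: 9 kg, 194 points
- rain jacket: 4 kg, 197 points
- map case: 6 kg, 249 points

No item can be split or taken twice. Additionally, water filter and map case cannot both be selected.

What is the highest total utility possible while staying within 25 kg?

Thermos + crampons + down jacket + rain jacket + map case uses 24 of the 25 kg and totals 838.

838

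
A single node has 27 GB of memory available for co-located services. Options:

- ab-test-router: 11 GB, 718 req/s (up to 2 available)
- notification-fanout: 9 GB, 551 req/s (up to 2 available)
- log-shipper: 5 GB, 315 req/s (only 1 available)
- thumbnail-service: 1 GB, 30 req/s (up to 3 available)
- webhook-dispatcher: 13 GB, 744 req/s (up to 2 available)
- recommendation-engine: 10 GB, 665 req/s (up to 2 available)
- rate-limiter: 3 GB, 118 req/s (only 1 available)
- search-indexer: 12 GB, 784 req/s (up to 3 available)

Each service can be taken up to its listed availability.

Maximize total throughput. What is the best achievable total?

Greedy by ratio would take log-shipper + 2×thumbnail-service + 2×recommendation-engine: 27 GB used, total 1705.
Replace 2×thumbnail-service and recommendation-engine with search-indexer: the trade gains 59 net, giving 1764 at 27 GB.
Nothing else within 27 GB beats 1764.

1764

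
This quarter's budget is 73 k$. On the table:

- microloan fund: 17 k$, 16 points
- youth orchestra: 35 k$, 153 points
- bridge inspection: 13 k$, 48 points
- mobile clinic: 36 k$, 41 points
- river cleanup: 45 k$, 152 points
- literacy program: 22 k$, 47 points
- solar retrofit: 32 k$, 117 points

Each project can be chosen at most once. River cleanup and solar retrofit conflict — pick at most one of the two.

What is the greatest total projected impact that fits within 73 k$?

270

Ranking by ratio (projected impact/k$): youth orchestra 4.37, bridge inspection 3.69, solar retrofit 3.66.
A density-first pass picks youth orchestra + bridge inspection + literacy program — 248 at 70 k$.
The 35 k$ tied up in bridge inspection and literacy program is better spent on solar retrofit — total rises to 270 (67 k$).
That's the maximum — no feasible swap from here does better than 270.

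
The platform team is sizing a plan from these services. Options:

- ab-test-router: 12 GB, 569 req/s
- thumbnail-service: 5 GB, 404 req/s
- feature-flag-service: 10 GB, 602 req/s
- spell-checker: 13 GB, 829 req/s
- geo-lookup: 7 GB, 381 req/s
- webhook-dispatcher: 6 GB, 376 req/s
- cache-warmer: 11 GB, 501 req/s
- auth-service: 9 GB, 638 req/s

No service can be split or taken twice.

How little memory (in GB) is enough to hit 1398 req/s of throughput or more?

20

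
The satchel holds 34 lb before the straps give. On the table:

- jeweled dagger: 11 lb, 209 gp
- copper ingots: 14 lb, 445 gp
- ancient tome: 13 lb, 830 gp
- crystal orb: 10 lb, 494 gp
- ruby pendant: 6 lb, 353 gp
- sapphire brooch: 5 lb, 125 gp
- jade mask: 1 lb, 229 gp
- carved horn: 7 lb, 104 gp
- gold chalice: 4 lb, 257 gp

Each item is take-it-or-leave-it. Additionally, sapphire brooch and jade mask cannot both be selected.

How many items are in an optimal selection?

5

The maximum value within 34 lb is 2163.
ancient tome + crystal orb + ruby pendant + jade mask + gold chalice hits 2163 at 34 lb.
Every optimal selection uses 5 items.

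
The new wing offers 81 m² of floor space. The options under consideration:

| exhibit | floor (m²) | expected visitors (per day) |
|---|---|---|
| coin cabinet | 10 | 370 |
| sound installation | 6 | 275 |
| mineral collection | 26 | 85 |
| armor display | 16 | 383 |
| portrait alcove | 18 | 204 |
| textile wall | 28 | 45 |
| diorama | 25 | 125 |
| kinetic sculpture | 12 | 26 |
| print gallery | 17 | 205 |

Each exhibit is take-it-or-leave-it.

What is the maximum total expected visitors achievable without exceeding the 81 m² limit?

Ranking by ratio (expected visitors/m²): sound installation 45.83, coin cabinet 37.00, armor display 23.94, print gallery 12.06.
Taking coin cabinet + sound installation + armor display + portrait alcove + kinetic sculpture + print gallery: 79 m² used, 1463 in expected visitors.

1463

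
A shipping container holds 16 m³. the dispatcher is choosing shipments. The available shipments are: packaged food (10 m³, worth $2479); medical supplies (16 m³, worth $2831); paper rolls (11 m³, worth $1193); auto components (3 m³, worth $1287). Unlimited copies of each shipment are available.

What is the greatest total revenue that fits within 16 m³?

6435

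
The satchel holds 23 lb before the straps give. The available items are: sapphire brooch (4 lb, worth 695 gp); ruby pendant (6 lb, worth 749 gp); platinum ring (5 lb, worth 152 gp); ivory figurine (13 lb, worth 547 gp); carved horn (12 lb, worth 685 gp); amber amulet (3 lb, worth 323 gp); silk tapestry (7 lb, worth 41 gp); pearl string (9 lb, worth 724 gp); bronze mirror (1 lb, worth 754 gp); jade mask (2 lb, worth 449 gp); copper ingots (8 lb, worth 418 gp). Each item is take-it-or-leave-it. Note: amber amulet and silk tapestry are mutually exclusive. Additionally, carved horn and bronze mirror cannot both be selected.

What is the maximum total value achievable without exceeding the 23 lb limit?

3371

By value per lb: bronze mirror 754.00, jade mask 224.50, sapphire brooch 173.75 lead.
Taking the top-ratio items first gives sapphire brooch + ruby pendant + platinum ring + amber amulet + bronze mirror + jade mask for 3122 (21 lb).
Replace platinum ring and amber amulet with pearl string: the trade gains 249 net, giving 3371 at 22 lb.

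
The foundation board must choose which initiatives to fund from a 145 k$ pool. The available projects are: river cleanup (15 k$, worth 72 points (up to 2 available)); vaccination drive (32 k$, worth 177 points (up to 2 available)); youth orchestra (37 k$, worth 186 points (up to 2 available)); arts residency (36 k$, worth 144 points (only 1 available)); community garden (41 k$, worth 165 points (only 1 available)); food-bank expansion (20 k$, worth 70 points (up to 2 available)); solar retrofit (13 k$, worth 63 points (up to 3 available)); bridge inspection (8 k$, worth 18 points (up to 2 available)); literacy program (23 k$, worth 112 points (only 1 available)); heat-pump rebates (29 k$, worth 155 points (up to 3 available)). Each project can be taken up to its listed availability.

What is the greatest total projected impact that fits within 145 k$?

776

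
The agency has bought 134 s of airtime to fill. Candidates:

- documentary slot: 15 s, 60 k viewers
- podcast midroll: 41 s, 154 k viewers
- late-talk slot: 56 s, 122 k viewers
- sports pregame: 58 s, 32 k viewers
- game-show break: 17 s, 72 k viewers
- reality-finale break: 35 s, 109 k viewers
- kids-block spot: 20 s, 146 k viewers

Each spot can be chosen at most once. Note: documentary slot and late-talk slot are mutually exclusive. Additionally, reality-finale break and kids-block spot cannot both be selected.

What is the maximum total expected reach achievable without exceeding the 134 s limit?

By expected reach per s: kids-block spot 7.30, game-show break 4.24, documentary slot 4.00, podcast midroll 3.76 lead.
Taking podcast midroll + late-talk slot + game-show break + kids-block spot: 134 s used, 494 in expected reach.
Every other selection either busts 134 s or breaks a pairing rule or fails to beat 494.

494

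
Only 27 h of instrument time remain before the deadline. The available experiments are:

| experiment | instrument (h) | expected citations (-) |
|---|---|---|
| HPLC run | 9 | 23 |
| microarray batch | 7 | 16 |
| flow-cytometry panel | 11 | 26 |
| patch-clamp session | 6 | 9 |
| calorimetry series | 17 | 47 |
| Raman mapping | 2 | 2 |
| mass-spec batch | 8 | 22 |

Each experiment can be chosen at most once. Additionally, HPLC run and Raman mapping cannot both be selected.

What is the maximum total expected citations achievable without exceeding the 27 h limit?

71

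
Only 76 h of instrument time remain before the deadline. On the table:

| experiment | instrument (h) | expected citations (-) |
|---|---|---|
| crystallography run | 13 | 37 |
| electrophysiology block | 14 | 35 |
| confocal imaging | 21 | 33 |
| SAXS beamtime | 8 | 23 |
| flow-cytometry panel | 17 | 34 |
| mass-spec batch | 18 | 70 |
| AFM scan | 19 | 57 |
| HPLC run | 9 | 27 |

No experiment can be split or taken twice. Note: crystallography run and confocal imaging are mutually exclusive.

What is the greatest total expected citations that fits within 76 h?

Taking the top-ratio experiments first gives crystallography run + SAXS beamtime + mass-spec batch + AFM scan + HPLC run for 214 (67 h).
Replace SAXS beamtime with electrophysiology block: the trade gains 12 net, giving 226 at 73 h.

226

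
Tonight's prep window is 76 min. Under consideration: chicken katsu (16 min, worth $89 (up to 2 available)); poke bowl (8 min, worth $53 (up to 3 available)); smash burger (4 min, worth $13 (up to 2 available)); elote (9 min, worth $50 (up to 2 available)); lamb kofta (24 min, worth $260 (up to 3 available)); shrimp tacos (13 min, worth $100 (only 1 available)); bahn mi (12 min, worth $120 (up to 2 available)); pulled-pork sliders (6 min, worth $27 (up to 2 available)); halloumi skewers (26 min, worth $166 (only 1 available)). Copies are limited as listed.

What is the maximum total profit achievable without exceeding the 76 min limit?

Density check — lamb kofta 10.83, bahn mi 10.00, shrimp tacos 7.69 are the best per min.
Smash burger + 3×lamb kofta uses 76 of the 76 min and totals 793.
No other feasible combination exceeds 793.

793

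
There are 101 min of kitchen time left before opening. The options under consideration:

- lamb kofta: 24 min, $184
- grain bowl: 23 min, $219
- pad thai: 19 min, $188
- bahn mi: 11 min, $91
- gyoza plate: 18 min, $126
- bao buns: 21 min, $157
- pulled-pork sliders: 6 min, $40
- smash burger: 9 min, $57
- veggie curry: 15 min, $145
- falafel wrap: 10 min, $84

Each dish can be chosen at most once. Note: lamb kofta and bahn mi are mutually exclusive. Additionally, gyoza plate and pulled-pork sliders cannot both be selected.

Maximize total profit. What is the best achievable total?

884

Ranking by ratio (profit/min): pad thai 9.89, veggie curry 9.67, grain bowl 9.52.
The ratio ordering already packs tightly: grain bowl + pad thai + bahn mi + bao buns + veggie curry + falafel wrap, 99 min, 884.
Every other selection either busts 101 min or breaks a pairing rule or fails to beat 884.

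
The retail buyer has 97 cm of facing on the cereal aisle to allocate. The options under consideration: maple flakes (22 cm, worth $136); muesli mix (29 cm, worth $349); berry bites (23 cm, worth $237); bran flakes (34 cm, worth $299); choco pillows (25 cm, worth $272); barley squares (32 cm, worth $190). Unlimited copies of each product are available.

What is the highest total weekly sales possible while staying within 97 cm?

By weekly sales per cm: muesli mix 12.03, choco pillows 10.88, berry bites 10.30, bran flakes 8.79 lead.
The ratio ordering already packs tightly: 3×muesli mix, 87 cm, 1047.
No other feasible combination exceeds 1047.

1047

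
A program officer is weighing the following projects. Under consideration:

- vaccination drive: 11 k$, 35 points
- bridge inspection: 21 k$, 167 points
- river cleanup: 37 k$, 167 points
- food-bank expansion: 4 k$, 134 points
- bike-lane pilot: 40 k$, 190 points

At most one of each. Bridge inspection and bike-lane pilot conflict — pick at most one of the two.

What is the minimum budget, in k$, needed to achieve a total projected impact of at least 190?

Minimise k$ subject to total projected impact ≥ 190.
bridge inspection + food-bank expansion reaches 301 using 25 k$.
Below 25 k$ the best achievable stays under 190.

25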